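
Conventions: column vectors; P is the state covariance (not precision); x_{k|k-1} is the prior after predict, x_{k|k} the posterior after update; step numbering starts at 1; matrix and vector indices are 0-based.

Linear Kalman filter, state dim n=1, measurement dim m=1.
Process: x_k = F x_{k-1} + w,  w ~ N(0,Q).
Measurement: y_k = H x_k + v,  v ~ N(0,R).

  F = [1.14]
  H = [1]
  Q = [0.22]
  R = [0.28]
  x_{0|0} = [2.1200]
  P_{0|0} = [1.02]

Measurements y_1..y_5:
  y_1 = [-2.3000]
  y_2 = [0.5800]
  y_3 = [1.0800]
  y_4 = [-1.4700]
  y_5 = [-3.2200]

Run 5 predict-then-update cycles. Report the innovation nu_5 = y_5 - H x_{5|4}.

innov = [-2.4738]

step 1: x^-=[2.4168]  P^-=[1.5456]  S=[1.8256]  K=[0.8466]  nu=[-4.7168]  x^+=[-1.5766]  P^+=[0.2371]
step 2: x^-=[-1.7973]  P^-=[0.5281]  S=[0.8081]  K=[0.6535]  nu=[2.3773]  x^+=[-0.2437]  P^+=[0.1830]
step 3: x^-=[-0.2779]  P^-=[0.4578]  S=[0.7378]  K=[0.6205]  nu=[1.3579]  x^+=[0.5647]  P^+=[0.1737]
step 4: x^-=[0.6437]  P^-=[0.4458]  S=[0.7258]  K=[0.6142]  nu=[-2.1137]  x^+=[-0.6545]  P^+=[0.1720]
step 5: x^-=[-0.7462]  P^-=[0.4435]  S=[0.7235]  K=[0.6130]  nu=[-2.4738]  x^+=[-2.2626]  P^+=[0.1716]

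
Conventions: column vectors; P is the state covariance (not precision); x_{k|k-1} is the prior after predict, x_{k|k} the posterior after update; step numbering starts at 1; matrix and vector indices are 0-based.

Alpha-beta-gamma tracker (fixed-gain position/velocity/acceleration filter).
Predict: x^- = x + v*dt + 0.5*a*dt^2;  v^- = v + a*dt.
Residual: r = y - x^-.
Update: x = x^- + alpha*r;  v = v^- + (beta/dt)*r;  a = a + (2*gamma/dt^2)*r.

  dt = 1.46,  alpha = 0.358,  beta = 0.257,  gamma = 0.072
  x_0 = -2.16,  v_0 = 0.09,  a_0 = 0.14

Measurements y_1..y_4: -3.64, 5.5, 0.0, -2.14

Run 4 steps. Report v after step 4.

v_post = 1.0057

step 1: x_pred=-1.8794  r=-1.7606  x^+=-2.5097  v^+=-0.0155  a^+=0.0211
step 2: x_pred=-2.5099  r=8.0099  x^+=0.3576  v^+=1.4252  a^+=0.5622
step 3: x_pred=3.0376  r=-3.0376  x^+=1.9501  v^+=1.7113  a^+=0.3570
step 4: x_pred=4.8290  r=-6.9690  x^+=2.3341  v^+=1.0057  a^+=-0.1138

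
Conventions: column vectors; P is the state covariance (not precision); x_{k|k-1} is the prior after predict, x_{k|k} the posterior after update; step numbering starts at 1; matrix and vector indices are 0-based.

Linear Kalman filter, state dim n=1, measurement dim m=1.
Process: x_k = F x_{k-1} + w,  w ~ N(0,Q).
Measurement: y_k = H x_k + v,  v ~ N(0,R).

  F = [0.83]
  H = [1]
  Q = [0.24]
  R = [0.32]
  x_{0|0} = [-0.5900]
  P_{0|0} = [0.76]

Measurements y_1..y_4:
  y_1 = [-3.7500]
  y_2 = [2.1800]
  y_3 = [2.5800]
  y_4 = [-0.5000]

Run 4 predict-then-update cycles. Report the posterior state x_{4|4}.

x_post = [0.2995]

step 1: x^-=[-0.4897]  P^-=[0.7636]  S=[1.0836]  K=[0.7047]  nu=[-3.2603]  x^+=[-2.7872]  P^+=[0.2255]
step 2: x^-=[-2.3133]  P^-=[0.3953]  S=[0.7153]  K=[0.5527]  nu=[4.4933]  x^+=[0.1700]  P^+=[0.1769]
step 3: x^-=[0.1411]  P^-=[0.3618]  S=[0.6818]  K=[0.5307]  nu=[2.4389]  x^+=[1.4354]  P^+=[0.1698]
step 4: x^-=[1.1913]  P^-=[0.3570]  S=[0.6770]  K=[0.5273]  nu=[-1.6913]  x^+=[0.2995]  P^+=[0.1687]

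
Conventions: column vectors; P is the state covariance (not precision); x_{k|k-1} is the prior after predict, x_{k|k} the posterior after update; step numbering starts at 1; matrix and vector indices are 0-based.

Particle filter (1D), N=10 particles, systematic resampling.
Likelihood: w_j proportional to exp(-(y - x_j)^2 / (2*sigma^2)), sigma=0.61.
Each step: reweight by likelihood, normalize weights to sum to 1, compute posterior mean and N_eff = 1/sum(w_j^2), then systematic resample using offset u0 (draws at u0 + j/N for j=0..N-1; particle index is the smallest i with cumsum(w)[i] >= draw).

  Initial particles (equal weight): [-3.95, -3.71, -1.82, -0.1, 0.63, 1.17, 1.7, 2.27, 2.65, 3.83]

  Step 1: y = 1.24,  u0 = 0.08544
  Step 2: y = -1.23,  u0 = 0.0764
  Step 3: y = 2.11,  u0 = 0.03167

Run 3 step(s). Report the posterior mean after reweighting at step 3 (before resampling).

step 1: w=[0.0000, 0.0000, 0.0000, 0.0325, 0.2204, 0.3610, 0.2735, 0.0874, 0.0251, 0.0000]  mean=1.2880  Neff=3.8018  idx=[4, 4, 5, 5, 5, 5, 6, 6, 6, 8]
step 2: w=[0.4577, 0.4577, 0.0208, 0.0208, 0.0208, 0.0208, 0.0005, 0.0005, 0.0005, 0.0000]  mean=0.6764  Neff=2.3770  idx=[0, 0, 0, 0, 1, 1, 1, 1, 1, 4]
step 3: w=[0.0676, 0.0676, 0.0676, 0.0676, 0.0676, 0.0676, 0.0676, 0.0676, 0.0676, 0.3914]  mean=0.8414  Neff=5.1446  idx=[0, 1, 3, 4, 6, 7, 9, 9, 9, 9]

post_mean = 0.8414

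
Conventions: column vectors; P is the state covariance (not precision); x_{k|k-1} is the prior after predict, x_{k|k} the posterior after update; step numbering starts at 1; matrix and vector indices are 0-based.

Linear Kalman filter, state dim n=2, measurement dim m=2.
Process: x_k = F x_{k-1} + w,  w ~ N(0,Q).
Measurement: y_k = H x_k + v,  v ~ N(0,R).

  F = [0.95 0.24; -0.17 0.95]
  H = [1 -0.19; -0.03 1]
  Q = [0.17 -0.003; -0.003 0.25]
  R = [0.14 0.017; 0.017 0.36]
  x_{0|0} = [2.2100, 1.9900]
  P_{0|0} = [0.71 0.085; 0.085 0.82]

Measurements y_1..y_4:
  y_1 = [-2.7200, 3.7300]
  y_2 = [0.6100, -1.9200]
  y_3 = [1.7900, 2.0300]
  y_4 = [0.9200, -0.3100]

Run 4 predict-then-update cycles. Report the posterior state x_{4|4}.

step 1: x^-=[2.5771, 1.5148]  P^-=[0.8968 0.1425; 0.1425 0.9831]  S=[1.0181 -0.0533; -0.0533 1.3354]  K=[0.8606 0.1210; -0.0051 0.7328]  nu=[-5.0093, 2.2925]  x^+=[-1.4564, 3.2202]  P^+=[0.1344 0.0622; 0.0622 0.2656]
step 2: x^-=[-0.6107, 3.3067]  P^-=[0.3349 0.0895; 0.0895 0.4735]  S=[0.4580 0.0070; 0.0070 0.8284]  K=[0.6928 0.0900; -0.0097 0.5684]  nu=[1.8490, -5.2451]  x^+=[0.1979, 0.3075]  P^+=[0.1075 0.0474; 0.0474 0.2059]
step 3: x^-=[0.2618, 0.2585]  P^-=[0.3005 0.0674; 0.0674 0.4236]  S=[0.4302 -0.0047; -0.0047 0.7798]  K=[0.6697 0.0789; -0.0245 0.5405]  nu=[1.5773, 1.7794]  x^+=[1.4585, 1.1816]  P^+=[0.1032 0.0429; 0.0429 0.1954]
step 4: x^-=[1.6692, 0.8746]  P^-=[0.2940 0.0618; 0.0618 0.4155]  S=[0.4255 -0.0086; -0.0086 0.7721]  K=[0.6649 0.0761; -0.0294 0.5355]  nu=[-0.5830, -1.1345]  x^+=[1.1953, 0.2842]  P^+=[0.1023 0.0418; 0.0418 0.1935]

x_post = [1.1953, 0.2842]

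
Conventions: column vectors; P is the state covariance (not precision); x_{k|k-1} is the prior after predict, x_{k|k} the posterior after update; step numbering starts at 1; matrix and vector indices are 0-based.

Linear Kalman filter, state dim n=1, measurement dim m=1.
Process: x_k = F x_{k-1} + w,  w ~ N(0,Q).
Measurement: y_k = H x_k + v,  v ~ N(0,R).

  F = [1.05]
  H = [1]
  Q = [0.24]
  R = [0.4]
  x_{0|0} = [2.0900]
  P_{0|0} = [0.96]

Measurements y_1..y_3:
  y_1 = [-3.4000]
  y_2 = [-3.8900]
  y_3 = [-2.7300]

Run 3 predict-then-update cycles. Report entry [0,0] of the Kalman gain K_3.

K[0,0] = 0.5558

step 1: x^-=[2.1945]  P^-=[1.2984]  S=[1.6984]  K=[0.7645]  nu=[-5.5945]  x^+=[-2.0824]  P^+=[0.3058]
step 2: x^-=[-2.1865]  P^-=[0.5771]  S=[0.9771]  K=[0.5906]  nu=[-1.7035]  x^+=[-3.1927]  P^+=[0.2363]
step 3: x^-=[-3.3523]  P^-=[0.5005]  S=[0.9005]  K=[0.5558]  nu=[0.6223]  x^+=[-3.0064]  P^+=[0.2223]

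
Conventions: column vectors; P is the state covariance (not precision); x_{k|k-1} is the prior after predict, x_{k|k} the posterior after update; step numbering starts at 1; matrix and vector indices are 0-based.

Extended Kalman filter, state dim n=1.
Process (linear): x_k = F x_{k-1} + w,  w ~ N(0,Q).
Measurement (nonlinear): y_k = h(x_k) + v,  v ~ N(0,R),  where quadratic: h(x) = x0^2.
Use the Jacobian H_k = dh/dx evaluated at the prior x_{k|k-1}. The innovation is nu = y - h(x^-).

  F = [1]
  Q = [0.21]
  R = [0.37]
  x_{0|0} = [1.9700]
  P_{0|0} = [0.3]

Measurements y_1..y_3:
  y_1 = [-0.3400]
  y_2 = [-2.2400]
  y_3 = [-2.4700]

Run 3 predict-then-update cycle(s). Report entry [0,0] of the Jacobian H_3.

step 1: x^-=[1.9700]  P^-=[0.5100]  H_jac=[3.9400]  S=[8.2870]  K=[0.2425]  nu=[-4.2209]  x^+=[0.9465]  P^+=[0.0228]
step 2: x^-=[0.9465]  P^-=[0.2328]  H_jac=[1.8931]  S=[1.2042]  K=[0.3659]  nu=[-3.1359]  x^+=[-0.2010]  P^+=[0.0715]
step 3: x^-=[-0.2010]  P^-=[0.2815]  H_jac=[-0.4020]  S=[0.4155]  K=[-0.2724]  nu=[-2.5104]  x^+=[0.4828]  P^+=[0.2507]

H_jac[0,0] = -0.4020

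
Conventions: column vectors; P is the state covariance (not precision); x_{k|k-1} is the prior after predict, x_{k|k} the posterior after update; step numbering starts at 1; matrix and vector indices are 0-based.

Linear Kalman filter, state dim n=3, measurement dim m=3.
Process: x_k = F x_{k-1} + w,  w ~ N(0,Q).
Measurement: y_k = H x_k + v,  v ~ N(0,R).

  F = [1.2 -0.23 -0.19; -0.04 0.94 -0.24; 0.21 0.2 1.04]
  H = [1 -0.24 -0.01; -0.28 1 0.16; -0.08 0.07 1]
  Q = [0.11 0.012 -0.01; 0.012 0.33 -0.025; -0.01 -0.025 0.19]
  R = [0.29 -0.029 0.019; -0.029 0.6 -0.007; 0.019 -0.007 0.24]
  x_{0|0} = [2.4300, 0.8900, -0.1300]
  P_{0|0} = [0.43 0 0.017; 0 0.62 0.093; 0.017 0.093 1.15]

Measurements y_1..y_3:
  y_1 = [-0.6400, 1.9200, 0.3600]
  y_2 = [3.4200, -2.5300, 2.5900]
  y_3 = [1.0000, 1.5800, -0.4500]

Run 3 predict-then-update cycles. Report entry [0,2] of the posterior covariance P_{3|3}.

P_post[0,2] = 0.0162

step 1: x^-=[2.7360, 0.7706, 0.5531]  P^-=[0.8039 -0.1065 -0.1626; -0.1065 0.9031 -0.1142; -0.1626 -0.1142 1.5237]  S=[1.1999 -0.6079 -0.2205; -0.6079 1.6428 0.2608; -0.2205 0.2608 1.7845]  K=[0.7102 0.0533 -0.0514; 0.0031 0.5750 -0.1074; 0.0219 -0.0222 0.8626]  nu=[-3.1855, 1.8270, -0.0282]  x^+=[0.5725, 1.8142, 0.4186]  P^+=[0.2207 0.0714 0.0134; 0.0714 0.3737 -0.0502; 0.0134 -0.0502 0.2122]
step 2: x^-=[0.1902, 1.5820, 0.9184]  P^-=[0.4053 0.0139 0.0303; 0.0139 0.6903 -0.0440; 0.0303 -0.0440 0.4352]  S=[0.7276 -0.2870 0.0128; -0.2870 1.3086 0.0653; 0.0128 0.0653 0.6700]  K=[0.5738 0.0543 -0.0179; -0.0017 0.5211 -0.0459; 0.0344 -0.0114 0.6418]  nu=[3.6187, -4.2057, 1.5761]  x^+=[2.0098, -0.6879, 2.1022]  P^+=[0.1800 0.0639 0.0161; 0.0639 0.3362 -0.0331; 0.0161 -0.0331 0.1584]
step 3: x^-=[2.1706, -1.2315, 2.4708]  P^-=[0.3471 0.0101 0.0295; 0.0101 0.6469 -0.0230; 0.0295 -0.0230 0.3813]  S=[0.6689 -0.2654 0.0125; -0.2654 1.2682 0.0742; 0.0125 0.0742 0.6186]  K=[0.5340 0.0475 -0.0125; -0.0167 0.5030 -0.0252; 0.0332 -0.0053 0.6099]  nu=[-1.4414, 3.0240, -2.6609]  x^+=[1.5779, 0.3806, 0.7841]  P^+=[0.1672 0.0573 0.0162; 0.0573 0.3230 -0.0279; 0.0162 -0.0279 0.1503]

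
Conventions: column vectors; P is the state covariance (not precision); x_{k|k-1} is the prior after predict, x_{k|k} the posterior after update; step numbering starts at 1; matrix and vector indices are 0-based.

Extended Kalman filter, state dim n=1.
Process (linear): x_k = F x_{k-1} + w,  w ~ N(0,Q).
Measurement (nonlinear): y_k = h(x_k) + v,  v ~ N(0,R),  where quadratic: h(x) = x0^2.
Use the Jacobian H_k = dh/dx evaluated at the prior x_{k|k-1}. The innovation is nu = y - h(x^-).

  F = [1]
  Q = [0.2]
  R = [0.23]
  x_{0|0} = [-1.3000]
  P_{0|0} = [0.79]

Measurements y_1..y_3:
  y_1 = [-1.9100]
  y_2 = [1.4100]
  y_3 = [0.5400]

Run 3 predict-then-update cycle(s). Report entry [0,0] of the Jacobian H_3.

step 1: x^-=[-1.3000]  P^-=[0.9900]  H_jac=[-2.6000]  S=[6.9224]  K=[-0.3718]  nu=[-3.6000]  x^+=[0.0386]  P^+=[0.0329]
step 2: x^-=[0.0386]  P^-=[0.2329]  H_jac=[0.0772]  S=[0.2314]  K=[0.0777]  nu=[1.4085]  x^+=[0.1481]  P^+=[0.2315]
step 3: x^-=[0.1481]  P^-=[0.4315]  H_jac=[0.2962]  S=[0.2678]  K=[0.4771]  nu=[0.5181]  x^+=[0.3953]  P^+=[0.3705]

H_jac[0,0] = 0.2962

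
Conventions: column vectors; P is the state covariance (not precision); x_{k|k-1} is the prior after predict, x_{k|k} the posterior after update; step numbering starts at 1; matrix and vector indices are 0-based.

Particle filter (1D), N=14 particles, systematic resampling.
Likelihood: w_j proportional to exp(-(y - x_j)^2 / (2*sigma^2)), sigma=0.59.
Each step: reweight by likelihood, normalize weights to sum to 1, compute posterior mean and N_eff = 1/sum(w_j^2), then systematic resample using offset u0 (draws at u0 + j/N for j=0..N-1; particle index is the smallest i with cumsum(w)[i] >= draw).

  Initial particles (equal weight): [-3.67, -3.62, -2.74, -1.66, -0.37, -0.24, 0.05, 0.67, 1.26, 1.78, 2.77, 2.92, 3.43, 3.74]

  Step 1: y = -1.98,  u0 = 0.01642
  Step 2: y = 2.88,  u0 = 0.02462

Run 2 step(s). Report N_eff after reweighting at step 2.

step 1: w=[0.0120, 0.0153, 0.3168, 0.6270, 0.0175, 0.0094, 0.0020, 0.0000, 0.0000, 0.0000, 0.0000, 0.0000, 0.0000, 0.0000]  mean=-2.0168  Neff=2.0232  idx=[1, 2, 2, 2, 2, 3, 3, 3, 3, 3, 3, 3, 3, 3]
step 2: w=[0.0000, 0.0000, 0.0000, 0.0000, 0.0000, 0.1111, 0.1111, 0.1111, 0.1111, 0.1111, 0.1111, 0.1111, 0.1111, 0.1111]  mean=-1.6600  Neff=9.0000  idx=[5, 5, 6, 7, 7, 8, 9, 9, 10, 11, 11, 12, 12, 13]

N_eff = 9.0000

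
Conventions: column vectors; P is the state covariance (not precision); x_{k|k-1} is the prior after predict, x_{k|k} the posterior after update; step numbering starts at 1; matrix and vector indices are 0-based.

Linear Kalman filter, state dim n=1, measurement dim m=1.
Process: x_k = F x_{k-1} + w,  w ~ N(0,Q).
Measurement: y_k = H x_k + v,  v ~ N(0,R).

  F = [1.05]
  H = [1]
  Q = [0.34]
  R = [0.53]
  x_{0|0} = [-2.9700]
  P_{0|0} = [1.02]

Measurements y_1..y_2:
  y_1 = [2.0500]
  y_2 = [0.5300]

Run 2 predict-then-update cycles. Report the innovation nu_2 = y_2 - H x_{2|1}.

step 1: x^-=[-3.1185]  P^-=[1.4646]  S=[1.9946]  K=[0.7343]  nu=[5.1685]  x^+=[0.6766]  P^+=[0.3892]
step 2: x^-=[0.7104]  P^-=[0.7691]  S=[1.2991]  K=[0.5920]  nu=[-0.1804]  x^+=[0.6036]  P^+=[0.3138]

innov = [-0.1804]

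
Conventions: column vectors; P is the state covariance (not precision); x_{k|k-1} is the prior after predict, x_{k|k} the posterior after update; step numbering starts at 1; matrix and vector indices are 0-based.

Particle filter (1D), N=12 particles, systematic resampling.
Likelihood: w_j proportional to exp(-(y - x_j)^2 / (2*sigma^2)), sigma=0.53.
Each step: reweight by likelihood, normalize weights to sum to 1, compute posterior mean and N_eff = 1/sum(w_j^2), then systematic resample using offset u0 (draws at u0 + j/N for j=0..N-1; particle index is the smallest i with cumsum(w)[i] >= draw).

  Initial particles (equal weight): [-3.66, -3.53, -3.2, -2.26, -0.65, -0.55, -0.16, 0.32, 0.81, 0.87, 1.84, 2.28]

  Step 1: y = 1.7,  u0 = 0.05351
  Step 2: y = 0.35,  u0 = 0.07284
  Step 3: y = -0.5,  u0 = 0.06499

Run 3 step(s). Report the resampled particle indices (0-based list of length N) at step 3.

step 1: w=[0.0000, 0.0000, 0.0000, 0.0000, 0.0000, 0.0001, 0.0010, 0.0161, 0.1169, 0.1405, 0.4623, 0.2631]  mean=1.6723  Neff=3.1584  idx=[8, 9, 9, 10, 10, 10, 10, 10, 10, 11, 11, 11]
step 2: w=[0.3361, 0.3027, 0.3027, 0.0094, 0.0094, 0.0094, 0.0094, 0.0094, 0.0094, 0.0006, 0.0006, 0.0006]  mean=0.9074  Neff=3.3693  idx=[0, 0, 0, 0, 1, 1, 1, 2, 2, 2, 2, 8]
step 3: w=[0.1080, 0.1080, 0.1080, 0.1080, 0.0811, 0.0811, 0.0811, 0.0811, 0.0811, 0.0811, 0.0811, 0.0001]  mean=0.8442  Neff=10.7847  idx=[0, 1, 2, 2, 3, 4, 5, 6, 7, 8, 9, 10]

resampled_idx = [0, 1, 2, 2, 3, 4, 5, 6, 7, 8, 9, 10]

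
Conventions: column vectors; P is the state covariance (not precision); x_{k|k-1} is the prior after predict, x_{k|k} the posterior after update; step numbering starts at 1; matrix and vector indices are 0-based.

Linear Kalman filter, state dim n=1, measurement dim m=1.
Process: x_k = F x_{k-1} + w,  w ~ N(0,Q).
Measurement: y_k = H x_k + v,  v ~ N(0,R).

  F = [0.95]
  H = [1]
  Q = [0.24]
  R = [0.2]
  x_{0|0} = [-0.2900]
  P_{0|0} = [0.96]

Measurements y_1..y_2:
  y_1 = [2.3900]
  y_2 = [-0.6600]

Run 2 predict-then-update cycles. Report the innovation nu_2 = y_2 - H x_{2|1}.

innov = [-2.5428]

step 1: x^-=[-0.2755]  P^-=[1.1064]  S=[1.3064]  K=[0.8469]  nu=[2.6655]  x^+=[1.9819]  P^+=[0.1694]
step 2: x^-=[1.8828]  P^-=[0.3929]  S=[0.5929]  K=[0.6627]  nu=[-2.5428]  x^+=[0.1978]  P^+=[0.1325]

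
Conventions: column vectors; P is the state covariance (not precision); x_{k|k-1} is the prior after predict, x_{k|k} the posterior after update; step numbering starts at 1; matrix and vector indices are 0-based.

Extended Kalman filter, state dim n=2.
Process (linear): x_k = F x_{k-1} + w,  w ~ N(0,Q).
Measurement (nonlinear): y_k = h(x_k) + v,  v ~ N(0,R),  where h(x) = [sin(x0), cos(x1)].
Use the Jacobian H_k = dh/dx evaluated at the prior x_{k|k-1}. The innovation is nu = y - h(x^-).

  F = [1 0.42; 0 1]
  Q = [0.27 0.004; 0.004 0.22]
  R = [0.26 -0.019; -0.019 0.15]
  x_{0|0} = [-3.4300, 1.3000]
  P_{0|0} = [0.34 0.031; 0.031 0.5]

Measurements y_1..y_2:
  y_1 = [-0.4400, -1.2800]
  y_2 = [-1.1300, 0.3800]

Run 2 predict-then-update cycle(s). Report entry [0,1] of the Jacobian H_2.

H_jac[0,1] = 0.0000

step 1: x^-=[-2.8840, 1.3000]  P^-=[0.7242 0.2450; 0.2450 0.7200]  H_jac=[-0.9670 0.0000; 0.0000 -0.9636]  S=[0.9372 0.2093; 0.2093 0.8185]  K=[-0.7242 -0.1033; -0.0674 -0.8304]  nu=[-0.1852, -1.5475]  x^+=[-2.5901, 2.5975]  P^+=[0.1927 0.0018; 0.0018 0.1279]
step 2: x^-=[-1.4991, 2.5975]  P^-=[0.4868 0.0595; 0.0595 0.3479]  H_jac=[0.0716 0.0000; 0.0000 -0.5176]  S=[0.2625 -0.0212; -0.0212 0.2432]  K=[0.1235 -0.1159; -0.0439 -0.7443]  nu=[-0.1326, 1.2356]  x^+=[-1.6587, 1.6837]  P^+=[0.4789 0.0381; 0.0381 0.2141]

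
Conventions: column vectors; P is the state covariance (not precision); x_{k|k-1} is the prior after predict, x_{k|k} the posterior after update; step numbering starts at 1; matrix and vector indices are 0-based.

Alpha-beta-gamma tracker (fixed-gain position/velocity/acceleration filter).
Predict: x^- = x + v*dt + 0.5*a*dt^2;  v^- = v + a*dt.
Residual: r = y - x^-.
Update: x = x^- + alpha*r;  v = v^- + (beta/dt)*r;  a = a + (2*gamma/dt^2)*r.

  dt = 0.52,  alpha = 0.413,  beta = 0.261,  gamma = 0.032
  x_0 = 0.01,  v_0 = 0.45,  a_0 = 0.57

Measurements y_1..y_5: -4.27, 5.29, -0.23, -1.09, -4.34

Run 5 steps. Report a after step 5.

a_post = -1.2107

step 1: x_pred=0.3211  r=-4.5911  x^+=-1.5750  v^+=-1.5580  a^+=-0.5166
step 2: x_pred=-2.4550  r=7.7450  x^+=0.7437  v^+=2.0608  a^+=1.3165
step 3: x_pred=1.9933  r=-2.2233  x^+=1.0751  v^+=1.6295  a^+=0.7903
step 4: x_pred=2.0292  r=-3.1192  x^+=0.7410  v^+=0.4748  a^+=0.0520
step 5: x_pred=0.9949  r=-5.3349  x^+=-1.2084  v^+=-2.1759  a^+=-1.2107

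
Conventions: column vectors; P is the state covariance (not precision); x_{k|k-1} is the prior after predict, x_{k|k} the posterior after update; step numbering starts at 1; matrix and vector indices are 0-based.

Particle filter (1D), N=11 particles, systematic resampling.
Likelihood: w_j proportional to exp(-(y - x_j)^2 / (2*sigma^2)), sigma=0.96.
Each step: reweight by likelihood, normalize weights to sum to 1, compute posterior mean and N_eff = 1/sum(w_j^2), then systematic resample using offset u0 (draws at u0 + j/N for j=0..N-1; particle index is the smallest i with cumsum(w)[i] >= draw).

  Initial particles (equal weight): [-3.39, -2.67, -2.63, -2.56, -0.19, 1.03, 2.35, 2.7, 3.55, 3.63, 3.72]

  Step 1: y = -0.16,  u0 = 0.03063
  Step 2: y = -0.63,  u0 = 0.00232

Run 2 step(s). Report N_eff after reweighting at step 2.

step 1: w=[0.0021, 0.0202, 0.0225, 0.0270, 0.6147, 0.2853, 0.0202, 0.0073, 0.0004, 0.0003, 0.0002]  mean=0.0575  Neff=2.1674  idx=[2, 4, 4, 4, 4, 4, 4, 4, 5, 5, 5]
step 2: w=[0.0161, 0.1270, 0.1270, 0.1270, 0.1270, 0.1270, 0.1270, 0.1270, 0.0316, 0.0316, 0.0316]  mean=-0.1135  Neff=8.6086  idx=[0, 1, 2, 3, 3, 4, 5, 5, 6, 7, 8]

N_eff = 8.6086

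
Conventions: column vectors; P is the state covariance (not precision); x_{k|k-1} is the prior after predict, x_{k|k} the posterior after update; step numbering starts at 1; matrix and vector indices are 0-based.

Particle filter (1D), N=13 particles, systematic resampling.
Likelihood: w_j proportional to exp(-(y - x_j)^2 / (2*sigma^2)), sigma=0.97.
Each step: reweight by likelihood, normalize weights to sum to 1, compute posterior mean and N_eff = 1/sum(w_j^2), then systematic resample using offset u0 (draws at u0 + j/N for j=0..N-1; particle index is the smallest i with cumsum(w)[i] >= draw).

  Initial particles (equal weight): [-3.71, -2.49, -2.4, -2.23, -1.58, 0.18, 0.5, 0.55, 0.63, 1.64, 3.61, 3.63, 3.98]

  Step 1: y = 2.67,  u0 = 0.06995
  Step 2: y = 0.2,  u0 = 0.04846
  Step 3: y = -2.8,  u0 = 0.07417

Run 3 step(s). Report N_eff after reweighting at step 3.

N_eff = 6.1538

step 1: w=[0.0000, 0.0000, 0.0000, 0.0000, 0.0000, 0.0147, 0.0324, 0.0363, 0.0433, 0.2250, 0.2472, 0.2423, 0.1588]  mean=2.8391  Neff=4.9968  idx=[7, 9, 9, 9, 10, 10, 10, 11, 11, 11, 11, 12, 12]
step 2: w=[0.4808, 0.1705, 0.1705, 0.1705, 0.0011, 0.0011, 0.0011, 0.0010, 0.0010, 0.0010, 0.0010, 0.0003, 0.0003]  mean=1.1312  Neff=3.1404  idx=[0, 0, 0, 0, 0, 0, 1, 1, 2, 2, 2, 3, 3]
step 3: w=[0.1646, 0.1646, 0.1646, 0.1646, 0.1646, 0.1646, 0.0018, 0.0018, 0.0018, 0.0018, 0.0018, 0.0018, 0.0018]  mean=0.5638  Neff=6.1538  idx=[0, 0, 1, 1, 2, 2, 3, 3, 4, 4, 5, 5, 11]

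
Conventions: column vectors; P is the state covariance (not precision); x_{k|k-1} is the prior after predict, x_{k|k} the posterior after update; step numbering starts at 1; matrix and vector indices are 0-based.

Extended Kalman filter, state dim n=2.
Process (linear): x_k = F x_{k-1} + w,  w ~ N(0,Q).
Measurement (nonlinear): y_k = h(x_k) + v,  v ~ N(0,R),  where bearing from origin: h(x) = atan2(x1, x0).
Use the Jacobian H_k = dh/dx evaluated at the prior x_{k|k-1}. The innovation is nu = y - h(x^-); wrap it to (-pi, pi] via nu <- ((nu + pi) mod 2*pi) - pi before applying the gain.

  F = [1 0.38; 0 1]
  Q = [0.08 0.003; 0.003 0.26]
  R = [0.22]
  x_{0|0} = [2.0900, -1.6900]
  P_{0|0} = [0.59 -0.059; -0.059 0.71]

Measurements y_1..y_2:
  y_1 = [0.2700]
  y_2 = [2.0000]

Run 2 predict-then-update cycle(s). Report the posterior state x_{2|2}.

step 1: x^-=[1.4478, -1.6900]  P^-=[0.7277 0.2138; 0.2138 0.9700]  H_jac=[0.3413 0.2924]  S=[0.4303]  K=[0.7223; 0.8286]  nu=[1.1324]  x^+=[2.2658, -0.7517]  P^+=[0.5032 -0.0437; -0.0437 0.6746]
step 2: x^-=[1.9802, -0.7517]  P^-=[0.6473 0.2156; 0.2156 0.9346]  H_jac=[0.1676 0.4414]  S=[0.4522]  K=[0.4503; 0.9922]  nu=[2.3628]  x^+=[3.0443, 1.5928]  P^+=[0.5556 0.0135; 0.0135 0.4894]

x_post = [3.0443, 1.5928]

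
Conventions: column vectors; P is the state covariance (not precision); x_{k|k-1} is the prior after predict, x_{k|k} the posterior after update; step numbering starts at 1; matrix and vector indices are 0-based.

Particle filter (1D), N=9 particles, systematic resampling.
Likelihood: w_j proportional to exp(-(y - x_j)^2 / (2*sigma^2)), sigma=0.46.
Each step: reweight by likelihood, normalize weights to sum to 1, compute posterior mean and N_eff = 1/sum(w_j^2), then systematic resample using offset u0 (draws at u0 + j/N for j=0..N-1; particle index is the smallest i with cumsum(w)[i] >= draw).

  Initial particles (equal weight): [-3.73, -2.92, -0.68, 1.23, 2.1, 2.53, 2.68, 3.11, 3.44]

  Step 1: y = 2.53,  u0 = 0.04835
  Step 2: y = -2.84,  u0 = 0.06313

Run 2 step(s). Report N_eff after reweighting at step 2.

step 1: w=[0.0000, 0.0000, 0.0000, 0.0058, 0.2015, 0.3120, 0.2958, 0.1409, 0.0441]  mean=2.6021  Neff=4.0445  idx=[4, 4, 5, 5, 5, 6, 6, 7, 7]
step 2: w=[0.5000, 0.5000, 0.0000, 0.0000, 0.0000, 0.0000, 0.0000, 0.0000, 0.0000]  mean=2.1000  Neff=2.0002  idx=[0, 0, 0, 0, 1, 1, 1, 1, 1]

N_eff = 2.0002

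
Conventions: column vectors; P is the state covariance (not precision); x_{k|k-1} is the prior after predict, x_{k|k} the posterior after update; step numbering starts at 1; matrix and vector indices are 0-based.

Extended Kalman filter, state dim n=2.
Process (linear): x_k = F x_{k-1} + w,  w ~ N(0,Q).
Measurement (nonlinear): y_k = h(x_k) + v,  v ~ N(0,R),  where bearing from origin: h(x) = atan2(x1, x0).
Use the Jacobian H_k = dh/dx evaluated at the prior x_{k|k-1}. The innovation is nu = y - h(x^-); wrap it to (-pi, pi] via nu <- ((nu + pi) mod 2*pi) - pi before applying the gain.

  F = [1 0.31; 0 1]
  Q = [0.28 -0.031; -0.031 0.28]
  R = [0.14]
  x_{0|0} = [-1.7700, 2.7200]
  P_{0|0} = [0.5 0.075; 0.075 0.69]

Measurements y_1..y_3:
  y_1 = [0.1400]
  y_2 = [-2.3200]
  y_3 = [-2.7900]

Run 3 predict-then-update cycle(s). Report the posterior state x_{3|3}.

x_post = [-0.7149, 4.9832]

step 1: x^-=[-0.9268, 2.7200]  P^-=[0.8928 0.2579; 0.2579 0.9700]  H_jac=[-0.3294 -0.1122]  S=[0.2682]  K=[-1.2046; -0.7228]  nu=[-1.7592]  x^+=[1.1924, 3.9915]  P^+=[0.5037 0.0244; 0.0244 0.8299]
step 2: x^-=[2.4298, 3.9915]  P^-=[0.8786 0.2507; 0.2507 1.1099]  H_jac=[-0.1828 0.1113]  S=[0.1729]  K=[-0.7675; 0.4493]  nu=[2.9392]  x^+=[0.1739, 5.3120]  P^+=[0.7767 0.3103; 0.3103 1.0750]
step 3: x^-=[1.8206, 5.3120]  P^-=[1.3524 0.6126; 0.6126 1.3550]  H_jac=[-0.1685 0.0577]  S=[0.1710]  K=[-1.1256; -0.1460]  nu=[2.2526]  x^+=[-0.7149, 4.9832]  P^+=[1.1358 0.5845; 0.5845 1.3514]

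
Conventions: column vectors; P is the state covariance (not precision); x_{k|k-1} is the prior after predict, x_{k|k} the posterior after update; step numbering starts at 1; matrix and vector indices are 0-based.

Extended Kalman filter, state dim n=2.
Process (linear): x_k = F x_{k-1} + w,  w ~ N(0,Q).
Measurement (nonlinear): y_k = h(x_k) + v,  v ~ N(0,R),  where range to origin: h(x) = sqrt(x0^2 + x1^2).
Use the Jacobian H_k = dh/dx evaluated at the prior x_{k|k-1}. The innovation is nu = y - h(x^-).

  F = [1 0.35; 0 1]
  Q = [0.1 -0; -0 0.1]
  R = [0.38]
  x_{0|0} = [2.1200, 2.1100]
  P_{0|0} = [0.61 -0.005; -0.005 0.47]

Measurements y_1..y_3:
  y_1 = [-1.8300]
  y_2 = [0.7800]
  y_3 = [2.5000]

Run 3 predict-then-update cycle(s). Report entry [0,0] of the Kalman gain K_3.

K[0,0] = -0.5022

step 1: x^-=[2.8585, 2.1100]  P^-=[0.7641 0.1595; 0.1595 0.5700]  H_jac=[0.8046 0.5939]  S=[1.2280]  K=[0.5777; 0.3801]  nu=[-5.3829]  x^+=[-0.2513, 0.0637]  P^+=[0.3542 -0.1102; -0.1102 0.3925]
step 2: x^-=[-0.2290, 0.0637]  P^-=[0.4252 0.0272; 0.0272 0.4925]  H_jac=[-0.9634 0.2680]  S=[0.7960]  K=[-0.5054; 0.1329]  nu=[0.5423]  x^+=[-0.5031, 0.1358]  P^+=[0.2218 0.0807; 0.0807 0.4785]
step 3: x^-=[-0.4556, 0.1358]  P^-=[0.4369 0.2481; 0.2481 0.5785]  H_jac=[-0.9583 0.2857]  S=[0.6926]  K=[-0.5022; -0.1047]  nu=[2.0246]  x^+=[-1.4723, -0.0763]  P^+=[0.2622 0.2117; 0.2117 0.5709]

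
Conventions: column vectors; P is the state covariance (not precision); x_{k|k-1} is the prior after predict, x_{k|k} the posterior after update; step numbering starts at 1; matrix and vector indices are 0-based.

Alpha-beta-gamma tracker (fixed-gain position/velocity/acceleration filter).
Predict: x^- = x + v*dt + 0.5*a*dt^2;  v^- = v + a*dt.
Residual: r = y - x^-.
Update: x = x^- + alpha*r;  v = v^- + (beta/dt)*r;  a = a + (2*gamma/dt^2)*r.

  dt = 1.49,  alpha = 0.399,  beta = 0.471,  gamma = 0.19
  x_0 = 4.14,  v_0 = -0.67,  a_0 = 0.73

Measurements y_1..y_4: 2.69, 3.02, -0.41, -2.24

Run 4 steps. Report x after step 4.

x_post = -0.2356

step 1: x_pred=3.9520  r=-1.2620  x^+=3.4485  v^+=0.0188  a^+=0.5140
step 2: x_pred=4.0470  r=-1.0270  x^+=3.6372  v^+=0.4600  a^+=0.3382
step 3: x_pred=4.6980  r=-5.1080  x^+=2.6599  v^+=-0.6508  a^+=-0.5361
step 4: x_pred=1.0951  r=-3.3351  x^+=-0.2356  v^+=-2.5038  a^+=-1.1069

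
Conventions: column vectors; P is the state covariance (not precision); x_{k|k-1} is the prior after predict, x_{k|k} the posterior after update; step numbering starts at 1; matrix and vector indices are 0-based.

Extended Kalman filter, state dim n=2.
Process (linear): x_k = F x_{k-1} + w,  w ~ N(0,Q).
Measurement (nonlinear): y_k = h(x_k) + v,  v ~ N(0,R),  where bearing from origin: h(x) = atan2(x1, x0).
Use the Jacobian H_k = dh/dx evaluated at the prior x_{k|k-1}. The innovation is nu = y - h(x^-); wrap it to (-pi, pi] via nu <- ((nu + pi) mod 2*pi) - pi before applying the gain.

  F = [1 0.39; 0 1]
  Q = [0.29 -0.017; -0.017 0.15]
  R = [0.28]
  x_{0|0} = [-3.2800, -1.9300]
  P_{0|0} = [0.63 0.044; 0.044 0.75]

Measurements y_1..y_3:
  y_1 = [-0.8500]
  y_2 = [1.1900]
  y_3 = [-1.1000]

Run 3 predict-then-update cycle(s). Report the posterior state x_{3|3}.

step 1: x^-=[-4.0327, -1.9300]  P^-=[1.0684 0.3195; 0.3195 0.9000]  H_jac=[0.0966 -0.2018]  S=[0.3141]  K=[0.1232; -0.4798]  nu=[1.8452]  x^+=[-3.8054, -2.8154]  P^+=[1.0636 0.3381; 0.3381 0.8277]
step 2: x^-=[-4.9034, -2.8154]  P^-=[1.7432 0.6439; 0.6439 0.9777]  H_jac=[0.0881 -0.1534]  S=[0.2991]  K=[0.1831; -0.3117]  nu=[-2.4728]  x^+=[-5.3561, -2.0445]  P^+=[1.7332 0.6609; 0.6609 0.9486]
step 3: x^-=[-6.1534, -2.0445]  P^-=[2.6830 1.0139; 1.0139 1.0986]  H_jac=[0.0486 -0.1464]  S=[0.2954]  K=[-0.0607; -0.3773]  nu=[1.7208]  x^+=[-6.2578, -2.6938]  P^+=[2.6819 1.0071; 1.0071 1.0565]

x_post = [-6.2578, -2.6938]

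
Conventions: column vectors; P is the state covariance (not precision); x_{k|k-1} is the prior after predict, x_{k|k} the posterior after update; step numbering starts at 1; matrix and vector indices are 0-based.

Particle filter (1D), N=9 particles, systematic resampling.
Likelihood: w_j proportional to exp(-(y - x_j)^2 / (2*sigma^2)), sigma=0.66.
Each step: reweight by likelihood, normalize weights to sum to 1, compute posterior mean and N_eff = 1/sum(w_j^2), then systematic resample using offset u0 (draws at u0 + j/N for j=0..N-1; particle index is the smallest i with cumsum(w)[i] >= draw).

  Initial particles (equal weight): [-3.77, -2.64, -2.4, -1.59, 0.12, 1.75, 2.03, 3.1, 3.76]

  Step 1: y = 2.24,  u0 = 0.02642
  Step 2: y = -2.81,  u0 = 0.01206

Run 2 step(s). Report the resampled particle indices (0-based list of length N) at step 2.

resampled_idx = [0, 0, 0, 1, 1, 1, 2, 2, 2]

step 1: w=[0.0000, 0.0000, 0.0000, 0.0000, 0.0026, 0.3429, 0.4294, 0.1933, 0.0318]  mean=2.1909  Neff=2.9383  idx=[5, 5, 5, 6, 6, 6, 6, 7, 7]
step 2: w=[0.3130, 0.3130, 0.3130, 0.0153, 0.0153, 0.0153, 0.0153, 0.0000, 0.0000]  mean=1.7671  Neff=3.3919  idx=[0, 0, 0, 1, 1, 1, 2, 2, 2]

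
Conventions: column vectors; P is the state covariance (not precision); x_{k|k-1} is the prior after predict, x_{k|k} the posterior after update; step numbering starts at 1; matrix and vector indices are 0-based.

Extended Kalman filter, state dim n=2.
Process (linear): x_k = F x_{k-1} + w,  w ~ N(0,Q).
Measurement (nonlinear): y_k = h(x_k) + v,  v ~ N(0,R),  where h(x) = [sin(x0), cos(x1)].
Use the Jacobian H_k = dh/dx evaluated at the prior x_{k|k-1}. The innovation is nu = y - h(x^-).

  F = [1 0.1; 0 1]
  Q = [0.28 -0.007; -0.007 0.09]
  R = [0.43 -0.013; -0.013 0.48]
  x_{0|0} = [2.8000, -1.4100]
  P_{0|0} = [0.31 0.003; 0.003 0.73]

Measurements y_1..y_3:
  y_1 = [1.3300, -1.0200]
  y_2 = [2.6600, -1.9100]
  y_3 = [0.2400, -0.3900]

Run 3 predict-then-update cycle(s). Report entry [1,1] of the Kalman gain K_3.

step 1: x^-=[2.6590, -1.4100]  P^-=[0.5979 0.0690; 0.0690 0.8200]  H_jac=[-0.8858 0.0000; 0.0000 0.9871]  S=[0.8991 -0.0733; -0.0733 1.2790]  K=[-0.5874 0.0196; -0.0164 0.6319]  nu=[0.8659, -1.1801]  x^+=[2.1272, -2.1700]  P^+=[0.2855 0.0173; 0.0173 0.3075]
step 2: x^-=[1.9102, -2.1700]  P^-=[0.5720 0.0410; 0.0410 0.3975]  H_jac=[-0.3330 0.0000; 0.0000 0.8258]  S=[0.4934 -0.0243; -0.0243 0.7511]  K=[-0.3844 0.0327; -0.0062 0.4369]  nu=[1.7171, -1.3460]  x^+=[1.2063, -2.7686]  P^+=[0.4977 0.0250; 0.0250 0.2540]
step 3: x^-=[0.9294, -2.7686]  P^-=[0.7852 0.0434; 0.0434 0.3440]  H_jac=[0.5983 0.0000; 0.0000 0.3644]  S=[0.7111 -0.0035; -0.0035 0.5257]  K=[0.6609 0.0345; 0.0377 0.2387]  nu=[-0.5613, 0.5412]  x^+=[0.5772, -2.6606]  P^+=[0.4742 0.0219; 0.0219 0.3131]

K[1,1] = 0.2387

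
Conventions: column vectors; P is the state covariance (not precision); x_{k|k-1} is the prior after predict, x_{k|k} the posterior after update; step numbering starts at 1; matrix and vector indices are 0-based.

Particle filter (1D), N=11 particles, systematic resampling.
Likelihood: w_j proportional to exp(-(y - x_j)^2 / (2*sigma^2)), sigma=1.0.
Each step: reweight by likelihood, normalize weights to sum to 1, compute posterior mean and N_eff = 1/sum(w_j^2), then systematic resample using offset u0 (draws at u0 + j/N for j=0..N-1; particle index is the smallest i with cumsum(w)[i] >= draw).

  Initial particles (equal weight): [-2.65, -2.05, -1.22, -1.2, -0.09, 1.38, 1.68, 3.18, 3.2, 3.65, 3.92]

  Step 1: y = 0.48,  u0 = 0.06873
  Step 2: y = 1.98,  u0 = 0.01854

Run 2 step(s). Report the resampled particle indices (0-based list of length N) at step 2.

resampled_idx = [2, 6, 6, 7, 7, 8, 8, 8, 9, 9, 10]

step 1: w=[0.0029, 0.0157, 0.0910, 0.0941, 0.3280, 0.2573, 0.1878, 0.0101, 0.0095, 0.0025, 0.0010]  mean=0.4533  Neff=4.4119  idx=[2, 3, 4, 4, 4, 4, 5, 5, 6, 6, 7]
step 2: w=[0.0013, 0.0014, 0.0258, 0.0258, 0.0258, 0.0258, 0.1835, 0.1835, 0.2101, 0.2101, 0.1070]  mean=1.5399  Neff=5.8921  idx=[2, 6, 6, 7, 7, 8, 8, 8, 9, 9, 10]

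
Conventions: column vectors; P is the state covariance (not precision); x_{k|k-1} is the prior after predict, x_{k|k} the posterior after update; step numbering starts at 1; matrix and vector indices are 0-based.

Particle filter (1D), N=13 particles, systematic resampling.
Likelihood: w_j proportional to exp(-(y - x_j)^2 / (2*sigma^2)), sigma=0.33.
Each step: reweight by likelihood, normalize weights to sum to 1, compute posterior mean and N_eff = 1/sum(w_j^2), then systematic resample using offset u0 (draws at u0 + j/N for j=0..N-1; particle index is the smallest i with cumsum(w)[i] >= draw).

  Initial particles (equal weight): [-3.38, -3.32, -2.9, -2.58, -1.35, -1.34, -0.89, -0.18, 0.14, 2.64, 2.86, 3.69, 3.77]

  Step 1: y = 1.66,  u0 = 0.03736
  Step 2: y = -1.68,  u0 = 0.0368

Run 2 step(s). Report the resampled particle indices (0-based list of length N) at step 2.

step 1: w=[0.0000, 0.0000, 0.0000, 0.0000, 0.0000, 0.0000, 0.0000, 0.0000, 0.0018, 0.8988, 0.0994, 0.0000, 0.0000]  mean=2.6573  Neff=1.2230  idx=[9, 9, 9, 9, 9, 9, 9, 9, 9, 9, 9, 9, 10]
step 2: w=[0.0833, 0.0833, 0.0833, 0.0833, 0.0833, 0.0833, 0.0833, 0.0833, 0.0833, 0.0833, 0.0833, 0.0833, 0.0000]  mean=2.6400  Neff=12.0003  idx=[0, 1, 2, 3, 4, 5, 5, 6, 7, 8, 9, 10, 11]

resampled_idx = [0, 1, 2, 3, 4, 5, 5, 6, 7, 8, 9, 10, 11]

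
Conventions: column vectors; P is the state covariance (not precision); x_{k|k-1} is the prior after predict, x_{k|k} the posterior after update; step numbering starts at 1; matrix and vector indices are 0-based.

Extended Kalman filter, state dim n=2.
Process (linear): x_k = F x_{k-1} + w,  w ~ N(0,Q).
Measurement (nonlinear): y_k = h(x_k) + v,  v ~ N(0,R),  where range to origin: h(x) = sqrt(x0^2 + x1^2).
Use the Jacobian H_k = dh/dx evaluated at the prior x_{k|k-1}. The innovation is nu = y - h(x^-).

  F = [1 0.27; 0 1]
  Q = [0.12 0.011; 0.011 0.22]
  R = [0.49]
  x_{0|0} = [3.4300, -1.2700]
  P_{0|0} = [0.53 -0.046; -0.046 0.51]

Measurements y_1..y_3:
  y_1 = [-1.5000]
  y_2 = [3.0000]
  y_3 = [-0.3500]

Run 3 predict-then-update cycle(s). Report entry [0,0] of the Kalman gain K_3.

K[0,0] = -0.3646

step 1: x^-=[3.0871, -1.2700]  P^-=[0.6623 0.1027; 0.1027 0.7300]  H_jac=[0.9248 -0.3805]  S=[1.0899]  K=[0.5262; -0.1677]  nu=[-4.8381]  x^+=[0.5414, -0.4587]  P^+=[0.3606 0.1989; 0.1989 0.6994]
step 2: x^-=[0.4175, -0.4587]  P^-=[0.6390 0.3987; 0.3987 0.9194]  H_jac=[0.6731 -0.7395]  S=[0.8854]  K=[0.1528; -0.4648]  nu=[2.3797]  x^+=[0.7811, -1.5648]  P^+=[0.6183 0.4616; 0.4616 0.7281]
step 3: x^-=[0.3587, -1.5648]  P^-=[1.0406 0.6691; 0.6691 0.9481]  H_jac=[0.2234 -0.9747]  S=[1.1513]  K=[-0.3646; -0.6728]  nu=[-1.9553]  x^+=[1.0716, -0.2491]  P^+=[0.8876 0.3867; 0.3867 0.4269]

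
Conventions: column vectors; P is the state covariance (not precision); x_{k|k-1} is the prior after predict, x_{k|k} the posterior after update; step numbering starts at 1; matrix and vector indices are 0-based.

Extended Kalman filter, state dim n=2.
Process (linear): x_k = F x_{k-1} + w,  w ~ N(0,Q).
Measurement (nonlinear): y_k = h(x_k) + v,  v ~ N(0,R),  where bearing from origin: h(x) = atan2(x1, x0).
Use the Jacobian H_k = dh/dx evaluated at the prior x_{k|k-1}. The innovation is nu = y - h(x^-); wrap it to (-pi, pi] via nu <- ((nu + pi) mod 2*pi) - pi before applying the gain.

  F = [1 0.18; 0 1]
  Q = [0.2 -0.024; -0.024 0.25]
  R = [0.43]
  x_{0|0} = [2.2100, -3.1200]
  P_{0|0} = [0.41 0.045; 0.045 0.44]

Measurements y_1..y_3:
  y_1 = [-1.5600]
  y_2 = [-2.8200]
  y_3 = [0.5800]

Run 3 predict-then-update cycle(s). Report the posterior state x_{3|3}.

x_post = [0.6850, -3.4828]

step 1: x^-=[1.6484, -3.1200]  P^-=[0.6405 0.1002; 0.1002 0.6900]  H_jac=[0.2506 0.1324]  S=[0.4890]  K=[0.3553; 0.2382]  nu=[-0.4753]  x^+=[1.4795, -3.2332]  P^+=[0.5787 0.0588; 0.0588 0.6623]
step 2: x^-=[0.8975, -3.2332]  P^-=[0.8214 0.1540; 0.1540 0.9123]  H_jac=[0.2872 0.0797]  S=[0.5106]  K=[0.4860; 0.2291]  nu=[-1.5200]  x^+=[0.1588, -3.5814]  P^+=[0.7008 0.0972; 0.0972 0.8855]
step 3: x^-=[-0.4858, -3.5814]  P^-=[0.9644 0.2326; 0.2326 1.1355]  H_jac=[0.2742 -0.0372]  S=[0.4993]  K=[0.5122; 0.0431]  nu=[2.2856]  x^+=[0.6850, -3.4828]  P^+=[0.8334 0.2215; 0.2215 1.1345]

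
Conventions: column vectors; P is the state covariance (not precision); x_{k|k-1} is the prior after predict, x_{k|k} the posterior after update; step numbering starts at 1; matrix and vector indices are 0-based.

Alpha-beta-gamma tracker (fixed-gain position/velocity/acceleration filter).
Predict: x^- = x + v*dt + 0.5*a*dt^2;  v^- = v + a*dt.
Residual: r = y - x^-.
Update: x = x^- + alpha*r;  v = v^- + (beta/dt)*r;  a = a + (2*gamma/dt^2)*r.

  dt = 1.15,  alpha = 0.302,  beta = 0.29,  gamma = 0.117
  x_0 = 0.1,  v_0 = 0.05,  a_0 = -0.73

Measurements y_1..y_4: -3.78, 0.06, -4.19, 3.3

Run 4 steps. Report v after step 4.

v_post = 0.1227

step 1: x_pred=-0.3252  r=-3.4548  x^+=-1.3686  v^+=-1.6607  a^+=-1.3413
step 2: x_pred=-4.1653  r=4.2253  x^+=-2.8893  v^+=-2.1377  a^+=-0.5937
step 3: x_pred=-5.7401  r=1.5501  x^+=-5.2720  v^+=-2.4295  a^+=-0.3194
step 4: x_pred=-8.2771  r=11.5771  x^+=-4.7808  v^+=0.1227  a^+=1.7290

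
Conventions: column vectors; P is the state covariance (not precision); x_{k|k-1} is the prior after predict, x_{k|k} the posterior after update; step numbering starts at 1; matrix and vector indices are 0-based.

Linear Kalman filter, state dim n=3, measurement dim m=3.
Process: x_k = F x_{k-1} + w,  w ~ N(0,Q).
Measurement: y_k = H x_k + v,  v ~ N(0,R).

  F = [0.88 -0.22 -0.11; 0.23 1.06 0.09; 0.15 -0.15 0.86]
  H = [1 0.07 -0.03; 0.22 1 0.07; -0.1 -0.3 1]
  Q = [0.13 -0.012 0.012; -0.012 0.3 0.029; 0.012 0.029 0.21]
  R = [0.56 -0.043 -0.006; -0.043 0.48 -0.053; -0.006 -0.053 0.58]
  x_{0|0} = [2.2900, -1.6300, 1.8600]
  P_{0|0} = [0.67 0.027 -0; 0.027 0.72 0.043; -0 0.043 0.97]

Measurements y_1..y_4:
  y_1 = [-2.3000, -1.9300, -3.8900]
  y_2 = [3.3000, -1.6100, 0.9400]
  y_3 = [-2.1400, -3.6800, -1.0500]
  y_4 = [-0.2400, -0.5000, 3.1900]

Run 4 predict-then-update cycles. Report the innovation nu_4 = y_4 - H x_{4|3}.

innov = [-1.0660, 2.2030, 2.7776]

step 1: x^-=[2.1692, -1.0337, 2.1876]  P^-=[0.6871 -0.0359 0.0206; -0.0359 1.1737 0.0547; 0.0206 0.0547 0.9464]  S=[1.2472 0.1518 -0.0918; 0.1518 1.6840 -0.2901; -0.0918 -0.2901 1.5998]  K=[0.5466 0.0221 0.0120; -0.0526 0.6886 -0.0618; 0.0202 0.1784 0.6135]  nu=[-4.3312, -1.5267, -6.1708]  x^+=[-0.3059, -1.4757, -1.9582]  P^+=[0.3111 -0.0826 0.0088; -0.0826 0.3525 0.0254; 0.0088 0.0254 0.3548]
step 2: x^-=[0.2709, -1.8109, -1.5086]  P^-=[0.4238 -0.1106 0.0469; -0.1106 0.6803 0.0256; 0.0469 0.0256 0.4868]  S=[0.9691 -0.0131 0.0058; -0.0131 1.1396 -0.1789; 0.0058 -0.1789 1.1009]  K=[0.4276 -0.0025 0.0316; -0.0577 0.5672 -0.0596; 0.0343 0.1328 0.4523]  nu=[3.1107, 0.2469, 1.9324]  x^+=[1.6615, -1.9656, -0.4950]  P^+=[0.2453 -0.0764 0.0175; -0.0764 0.2936 0.0161; 0.0175 0.0161 0.2617]
step 3: x^-=[1.9490, -1.7460, 0.1184]  P^-=[0.3643 -0.1021 0.0521; -0.1021 0.6115 0.0197; 0.0521 0.0197 0.4195]  S=[0.9102 -0.0218 0.0173; -0.0218 1.0706 -0.1678; 0.0173 -0.1678 1.0298]  K=[0.3899 -0.0032 0.0379; -0.0517 0.5410 -0.0601; 0.0400 0.1225 0.4158]  nu=[-3.9632, -2.3711, -1.4973]  x^+=[0.3548, -2.7339, -0.9531]  P^+=[0.2238 -0.0710 0.0209; -0.0710 0.2798 0.0136; 0.0209 0.0136 0.2406]
step 4: x^-=[1.0185, -2.9021, -0.3563]  P^-=[0.3439 -0.0977 0.0528; -0.0977 0.5970 0.0187; 0.0528 0.0187 0.4044]  S=[0.8903 -0.0227 0.0194; -0.0227 1.0568 -0.1656; 0.0194 -0.1656 1.0139]  K=[0.3759 -0.0031 0.0394; -0.0485 0.5353 -0.0602; 0.0414 0.1201 0.4069]  nu=[-1.0660, 2.2030, 2.7776]  x^+=[0.7204, -1.8385, 0.9943]  P^+=[0.2159 -0.0688 0.0217; -0.0688 0.2764 0.0130; 0.0217 0.0130 0.2355]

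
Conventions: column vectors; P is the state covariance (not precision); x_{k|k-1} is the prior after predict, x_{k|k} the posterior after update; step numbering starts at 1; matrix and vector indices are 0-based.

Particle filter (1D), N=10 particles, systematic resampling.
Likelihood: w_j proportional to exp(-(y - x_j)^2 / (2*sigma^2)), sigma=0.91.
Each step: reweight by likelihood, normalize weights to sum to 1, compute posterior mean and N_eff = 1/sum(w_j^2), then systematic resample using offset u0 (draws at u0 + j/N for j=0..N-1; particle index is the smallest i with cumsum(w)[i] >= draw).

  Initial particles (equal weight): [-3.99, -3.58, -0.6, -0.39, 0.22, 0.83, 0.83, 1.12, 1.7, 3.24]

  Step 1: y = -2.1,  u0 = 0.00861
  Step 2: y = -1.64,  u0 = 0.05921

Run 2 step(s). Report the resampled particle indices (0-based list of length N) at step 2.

resampled_idx = [2, 5, 5, 6, 6, 7, 7, 8, 9, 9]

step 1: w=[0.1342, 0.3090, 0.2981, 0.1984, 0.0450, 0.0065, 0.0065, 0.0022, 0.0002, 0.0000]  mean=-1.8742  Neff=4.1019  idx=[0, 0, 1, 1, 1, 2, 2, 2, 3, 3]
step 2: w=[0.0131, 0.0131, 0.0379, 0.0379, 0.0379, 0.1913, 0.1913, 0.1913, 0.1431, 0.1431]  mean=-0.9674  Neff=6.4346  idx=[2, 5, 5, 6, 6, 7, 7, 8, 9, 9]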